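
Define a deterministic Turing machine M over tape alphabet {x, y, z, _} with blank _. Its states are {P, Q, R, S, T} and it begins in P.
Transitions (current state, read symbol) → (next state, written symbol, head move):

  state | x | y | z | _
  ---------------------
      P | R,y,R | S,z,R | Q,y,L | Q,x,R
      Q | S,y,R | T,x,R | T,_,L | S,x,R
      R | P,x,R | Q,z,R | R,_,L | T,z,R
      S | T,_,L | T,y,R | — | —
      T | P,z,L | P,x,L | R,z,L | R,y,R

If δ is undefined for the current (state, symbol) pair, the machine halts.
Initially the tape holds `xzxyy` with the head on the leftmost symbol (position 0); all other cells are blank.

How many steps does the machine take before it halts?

28

P | _[x]zxyy__   read x → write y, move R, go to R
R | _y[z]xyy__   read z → write _, move L, go to R
R | _[y]_xyy__   read y → write z, move R, go to Q
Q | _z[_]xyy__   read _ → write x, move R, go to S
S | _zx[x]yy__   read x → write _, move L, go to T
T | _z[x]_yy__   read x → write z, move L, go to P
P | _[z]z_yy__   read z → write y, move L, go to Q
Q | [_]yz_yy__   read _ → write x, move R, go to S
S | x[y]z_yy__   read y → write y, move R, go to T
T | xy[z]_yy__   read z → write z, move L, go to R
R | x[y]z_yy__   read y → write z, move R, go to Q
Q | xz[z]_yy__   read z → write _, move L, go to T
T | x[z]__yy__   read z → write z, move L, go to R
R | [x]z__yy__   read x → write x, move R, go to P
P | x[z]__yy__   read z → write y, move L, go to Q
Q | [x]y__yy__   read x → write y, move R, go to S
S | y[y]__yy__   read y → write y, move R, go to T
T | yy[_]_yy__   read _ → write y, move R, go to R
R | yyy[_]yy__   read _ → write z, move R, go to T
T | yyyz[y]y__   read y → write x, move L, go to P
P | yyy[z]xy__   read z → write y, move L, go to Q
Q | yy[y]yxy__   read y → write x, move R, go to T
T | yyx[y]xy__   read y → write x, move L, go to P
P | yy[x]xxy__   read x → write y, move R, go to R
R | yyy[x]xy__   read x → write x, move R, go to P
P | yyyx[x]y__   read x → write y, move R, go to R
R | yyyxy[y]__   read y → write z, move R, go to Q
Q | yyyxyz[_]_   read _ → write x, move R, go to S
S | yyyxyzx[_]
M halts after 28 transitions.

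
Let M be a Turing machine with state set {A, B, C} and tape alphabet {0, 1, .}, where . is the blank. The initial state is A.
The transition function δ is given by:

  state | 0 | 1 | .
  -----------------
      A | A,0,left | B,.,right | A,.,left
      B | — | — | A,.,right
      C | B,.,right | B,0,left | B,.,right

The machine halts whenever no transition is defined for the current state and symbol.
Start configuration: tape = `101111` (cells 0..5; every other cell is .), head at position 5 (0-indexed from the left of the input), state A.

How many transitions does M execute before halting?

22

state=A head=5 tape=10111[1]..   (A,1)→(B,.,right)
state=B head=6 tape=10111.[.].   (B,.)→(A,.,right)
state=A head=7 tape=10111..[.]   (A,.)→(A,.,left)
state=A head=6 tape=10111.[.].   (A,.)→(A,.,left)
state=A head=5 tape=10111[.]..   (A,.)→(A,.,left)
state=A head=4 tape=1011[1]...   (A,1)→(B,.,right)
state=B head=5 tape=1011.[.]..   (B,.)→(A,.,right)
state=A head=6 tape=1011..[.].   (A,.)→(A,.,left)
state=A head=5 tape=1011.[.]..   (A,.)→(A,.,left)
state=A head=4 tape=1011[.]...   (A,.)→(A,.,left)
state=A head=3 tape=101[1]....   (A,1)→(B,.,right)
state=B head=4 tape=101.[.]...   (B,.)→(A,.,right)
state=A head=5 tape=101..[.]..   (A,.)→(A,.,left)
state=A head=4 tape=101.[.]...   (A,.)→(A,.,left)
state=A head=3 tape=101[.]....   (A,.)→(A,.,left)
state=A head=2 tape=10[1].....   (A,1)→(B,.,right)
state=B head=3 tape=10.[.]....   (B,.)→(A,.,right)
state=A head=4 tape=10..[.]...   (A,.)→(A,.,left)
state=A head=3 tape=10.[.]....   (A,.)→(A,.,left)
state=A head=2 tape=10[.].....   (A,.)→(A,.,left)
state=A head=1 tape=1[0]......   (A,0)→(A,0,left)
state=A head=0 tape=[1]0......   (A,1)→(B,.,right)
state=B head=1 tape=.[0]......
M halts after 22 transitions.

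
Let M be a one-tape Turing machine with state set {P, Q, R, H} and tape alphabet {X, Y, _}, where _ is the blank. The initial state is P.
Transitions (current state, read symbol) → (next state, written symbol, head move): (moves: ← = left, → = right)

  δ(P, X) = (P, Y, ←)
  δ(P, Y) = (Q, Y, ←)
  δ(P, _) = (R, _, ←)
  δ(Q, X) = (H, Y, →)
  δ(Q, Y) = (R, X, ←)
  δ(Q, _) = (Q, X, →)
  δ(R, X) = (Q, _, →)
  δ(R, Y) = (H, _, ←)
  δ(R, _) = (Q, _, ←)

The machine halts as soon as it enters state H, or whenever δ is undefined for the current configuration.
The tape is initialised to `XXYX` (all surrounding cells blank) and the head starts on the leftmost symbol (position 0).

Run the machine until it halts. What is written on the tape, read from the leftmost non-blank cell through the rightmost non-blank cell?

XX_YXYX

P | ___[X]XYX   read X → write Y, move ←, go to P
P | __[_]YXYX   read _ → write _, move ←, go to R
R | _[_]_YXYX   read _ → write _, move ←, go to Q
Q | [_]__YXYX   read _ → write X, move →, go to Q
Q | X[_]_YXYX   read _ → write X, move →, go to Q
Q | XX[_]YXYX   read _ → write X, move →, go to Q
Q | XXX[Y]XYX   read Y → write X, move ←, go to R
R | XX[X]XXYX   read X → write _, move →, go to Q
Q | XX_[X]XYX   read X → write Y, move →, go to H
H | XX_Y[X]YX
The non-blank tape span at halt is XX_YXYX.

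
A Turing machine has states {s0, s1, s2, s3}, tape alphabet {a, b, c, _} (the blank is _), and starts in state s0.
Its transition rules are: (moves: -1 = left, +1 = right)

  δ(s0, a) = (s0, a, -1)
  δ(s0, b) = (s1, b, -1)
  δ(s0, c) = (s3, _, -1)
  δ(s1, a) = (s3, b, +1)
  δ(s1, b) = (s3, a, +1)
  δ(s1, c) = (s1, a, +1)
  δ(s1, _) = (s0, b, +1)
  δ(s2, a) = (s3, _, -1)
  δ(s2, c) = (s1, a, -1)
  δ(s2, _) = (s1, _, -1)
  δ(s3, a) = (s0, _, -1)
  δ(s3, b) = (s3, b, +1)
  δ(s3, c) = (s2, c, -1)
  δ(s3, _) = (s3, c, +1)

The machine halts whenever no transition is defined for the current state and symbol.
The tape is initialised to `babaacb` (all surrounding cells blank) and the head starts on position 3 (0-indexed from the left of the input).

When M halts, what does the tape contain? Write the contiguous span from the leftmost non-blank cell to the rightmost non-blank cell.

bababcb

state=s0 head=3 tape=bab[a]acb   (s0,a)→(s0,a,-1)
state=s0 head=2 tape=ba[b]aacb   (s0,b)→(s1,b,-1)
state=s1 head=1 tape=b[a]baacb   (s1,a)→(s3,b,+1)
state=s3 head=2 tape=bb[b]aacb   (s3,b)→(s3,b,+1)
state=s3 head=3 tape=bbb[a]acb   (s3,a)→(s0,_,-1)
state=s0 head=2 tape=bb[b]_acb   (s0,b)→(s1,b,-1)
state=s1 head=1 tape=b[b]b_acb   (s1,b)→(s3,a,+1)
state=s3 head=2 tape=ba[b]_acb   (s3,b)→(s3,b,+1)
state=s3 head=3 tape=bab[_]acb   (s3,_)→(s3,c,+1)
state=s3 head=4 tape=babc[a]cb   (s3,a)→(s0,_,-1)
state=s0 head=3 tape=bab[c]_cb   (s0,c)→(s3,_,-1)
state=s3 head=2 tape=ba[b]__cb   (s3,b)→(s3,b,+1)
state=s3 head=3 tape=bab[_]_cb   (s3,_)→(s3,c,+1)
state=s3 head=4 tape=babc[_]cb   (s3,_)→(s3,c,+1)
state=s3 head=5 tape=babcc[c]b   (s3,c)→(s2,c,-1)
state=s2 head=4 tape=babc[c]cb   (s2,c)→(s1,a,-1)
state=s1 head=3 tape=bab[c]acb   (s1,c)→(s1,a,+1)
state=s1 head=4 tape=baba[a]cb   (s1,a)→(s3,b,+1)
state=s3 head=5 tape=babab[c]b   (s3,c)→(s2,c,-1)
state=s2 head=4 tape=baba[b]cb
The non-blank tape span at halt is bababcb.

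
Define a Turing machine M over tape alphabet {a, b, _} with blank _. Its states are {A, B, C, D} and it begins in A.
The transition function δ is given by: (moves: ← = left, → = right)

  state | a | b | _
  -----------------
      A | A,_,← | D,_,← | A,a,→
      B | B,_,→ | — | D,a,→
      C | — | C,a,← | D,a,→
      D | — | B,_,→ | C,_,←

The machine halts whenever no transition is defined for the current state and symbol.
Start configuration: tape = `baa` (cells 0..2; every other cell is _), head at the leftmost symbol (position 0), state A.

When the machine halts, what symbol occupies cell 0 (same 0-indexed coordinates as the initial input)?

_

state=A head=0 tape=__[b]aa   (A,b)→(D,_,←)
state=D head=-1 tape=_[_]_aa   (D,_)→(C,_,←)
state=C head=-2 tape=[_]__aa   (C,_)→(D,a,→)
state=D head=-1 tape=a[_]_aa   (D,_)→(C,_,←)
state=C head=-2 tape=[a]__aa
Cell 0 holds _ when M halts.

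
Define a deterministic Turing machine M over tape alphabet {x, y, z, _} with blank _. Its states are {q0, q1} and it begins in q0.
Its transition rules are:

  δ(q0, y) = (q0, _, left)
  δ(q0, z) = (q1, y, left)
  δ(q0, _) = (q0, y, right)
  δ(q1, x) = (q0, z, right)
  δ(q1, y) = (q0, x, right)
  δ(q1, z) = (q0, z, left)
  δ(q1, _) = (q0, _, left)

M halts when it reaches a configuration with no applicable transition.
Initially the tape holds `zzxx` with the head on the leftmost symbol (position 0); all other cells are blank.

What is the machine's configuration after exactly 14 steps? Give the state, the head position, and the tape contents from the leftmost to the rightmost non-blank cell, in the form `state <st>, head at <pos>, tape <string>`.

q0 | ___[z]zxx   read z → write y, move left, go to q1
q1 | __[_]yzxx   read _ → write _, move left, go to q0
q0 | _[_]_yzxx   read _ → write y, move right, go to q0
q0 | _y[_]yzxx   read _ → write y, move right, go to q0
q0 | _yy[y]zxx   read y → write _, move left, go to q0
q0 | _y[y]_zxx   read y → write _, move left, go to q0
q0 | _[y]__zxx   read y → write _, move left, go to q0
q0 | [_]___zxx   read _ → write y, move right, go to q0
q0 | y[_]__zxx   read _ → write y, move right, go to q0
q0 | yy[_]_zxx   read _ → write y, move right, go to q0
q0 | yyy[_]zxx   read _ → write y, move right, go to q0
q0 | yyyy[z]xx   read z → write y, move left, go to q1
q1 | yyy[y]yxx   read y → write x, move right, go to q0
q0 | yyyx[y]xx   read y → write _, move left, go to q0
q0 | yyy[x]_xx
After 14 steps: state q0, head at 0, tape yyyx_xx.

state q0, head at 0, tape yyyx_xx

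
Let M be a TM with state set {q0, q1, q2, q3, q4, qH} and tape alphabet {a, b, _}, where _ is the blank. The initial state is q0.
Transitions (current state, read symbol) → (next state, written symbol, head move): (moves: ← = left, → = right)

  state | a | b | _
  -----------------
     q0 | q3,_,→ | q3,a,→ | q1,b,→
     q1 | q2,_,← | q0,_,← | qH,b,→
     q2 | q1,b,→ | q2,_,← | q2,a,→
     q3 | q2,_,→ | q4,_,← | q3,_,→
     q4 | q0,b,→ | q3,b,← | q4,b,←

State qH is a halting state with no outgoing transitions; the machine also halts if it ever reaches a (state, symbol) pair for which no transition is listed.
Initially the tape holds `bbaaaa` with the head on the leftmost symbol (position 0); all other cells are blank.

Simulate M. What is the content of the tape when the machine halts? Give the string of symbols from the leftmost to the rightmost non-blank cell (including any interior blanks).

q0 | _[b]baaaa   read b → write a, move →, go to q3
q3 | _a[b]aaaa   read b → write _, move ←, go to q4
q4 | _[a]_aaaa   read a → write b, move →, go to q0
q0 | _b[_]aaaa   read _ → write b, move →, go to q1
q1 | _bb[a]aaa   read a → write _, move ←, go to q2
q2 | _b[b]_aaa   read b → write _, move ←, go to q2
q2 | _[b]__aaa   read b → write _, move ←, go to q2
q2 | [_]___aaa   read _ → write a, move →, go to q2
q2 | a[_]__aaa   read _ → write a, move →, go to q2
q2 | aa[_]_aaa   read _ → write a, move →, go to q2
q2 | aaa[_]aaa   read _ → write a, move →, go to q2
q2 | aaaa[a]aa   read a → write b, move →, go to q1
q1 | aaaab[a]a   read a → write _, move ←, go to q2
q2 | aaaa[b]_a   read b → write _, move ←, go to q2
q2 | aaa[a]__a   read a → write b, move →, go to q1
q1 | aaab[_]_a   read _ → write b, move →, go to qH
qH | aaabb[_]a
The non-blank tape span at halt is aaabb_a.

aaabb_a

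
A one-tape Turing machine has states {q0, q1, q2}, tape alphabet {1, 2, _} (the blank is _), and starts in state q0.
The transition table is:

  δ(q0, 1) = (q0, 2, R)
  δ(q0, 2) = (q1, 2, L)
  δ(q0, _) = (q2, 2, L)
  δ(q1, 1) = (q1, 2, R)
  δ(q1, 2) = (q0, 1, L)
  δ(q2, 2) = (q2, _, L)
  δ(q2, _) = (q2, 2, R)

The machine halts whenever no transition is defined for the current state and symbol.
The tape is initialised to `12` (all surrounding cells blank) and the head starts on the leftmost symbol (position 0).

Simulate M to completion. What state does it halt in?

q2

state=q0 head=0 tape=___[1]2   (q0,1)→(q0,2,R)
state=q0 head=1 tape=___2[2]   (q0,2)→(q1,2,L)
state=q1 head=0 tape=___[2]2   (q1,2)→(q0,1,L)
state=q0 head=-1 tape=__[_]12   (q0,_)→(q2,2,L)
state=q2 head=-2 tape=_[_]212   (q2,_)→(q2,2,R)
state=q2 head=-1 tape=_2[2]12   (q2,2)→(q2,_,L)
state=q2 head=-2 tape=_[2]_12   (q2,2)→(q2,_,L)
state=q2 head=-3 tape=[_]__12   (q2,_)→(q2,2,R)
state=q2 head=-2 tape=2[_]_12   (q2,_)→(q2,2,R)
state=q2 head=-1 tape=22[_]12   (q2,_)→(q2,2,R)
state=q2 head=0 tape=222[1]2
No transition is defined for (q2, 1); M halts in state q2.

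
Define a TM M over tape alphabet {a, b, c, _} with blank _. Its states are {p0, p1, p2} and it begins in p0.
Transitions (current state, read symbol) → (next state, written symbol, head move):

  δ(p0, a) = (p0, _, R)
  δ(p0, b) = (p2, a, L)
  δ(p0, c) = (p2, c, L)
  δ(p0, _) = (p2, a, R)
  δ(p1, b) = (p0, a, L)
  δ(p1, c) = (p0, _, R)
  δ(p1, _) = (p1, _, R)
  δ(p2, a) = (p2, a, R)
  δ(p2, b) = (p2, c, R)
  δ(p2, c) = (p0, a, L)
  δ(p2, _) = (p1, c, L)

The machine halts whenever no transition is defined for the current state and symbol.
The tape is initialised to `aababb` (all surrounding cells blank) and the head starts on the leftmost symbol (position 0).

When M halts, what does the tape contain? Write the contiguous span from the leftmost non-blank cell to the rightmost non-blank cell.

state=p0 head=0 tape=[a]ababb__   (p0,a)→(p0,_,R)
state=p0 head=1 tape=_[a]babb__   (p0,a)→(p0,_,R)
state=p0 head=2 tape=__[b]abb__   (p0,b)→(p2,a,L)
state=p2 head=1 tape=_[_]aabb__   (p2,_)→(p1,c,L)
state=p1 head=0 tape=[_]caabb__   (p1,_)→(p1,_,R)
state=p1 head=1 tape=_[c]aabb__   (p1,c)→(p0,_,R)
state=p0 head=2 tape=__[a]abb__   (p0,a)→(p0,_,R)
state=p0 head=3 tape=___[a]bb__   (p0,a)→(p0,_,R)
state=p0 head=4 tape=____[b]b__   (p0,b)→(p2,a,L)
state=p2 head=3 tape=___[_]ab__   (p2,_)→(p1,c,L)
state=p1 head=2 tape=__[_]cab__   (p1,_)→(p1,_,R)
state=p1 head=3 tape=___[c]ab__   (p1,c)→(p0,_,R)
state=p0 head=4 tape=____[a]b__   (p0,a)→(p0,_,R)
state=p0 head=5 tape=_____[b]__   (p0,b)→(p2,a,L)
state=p2 head=4 tape=____[_]a__   (p2,_)→(p1,c,L)
state=p1 head=3 tape=___[_]ca__   (p1,_)→(p1,_,R)
state=p1 head=4 tape=____[c]a__   (p1,c)→(p0,_,R)
state=p0 head=5 tape=_____[a]__   (p0,a)→(p0,_,R)
state=p0 head=6 tape=______[_]_   (p0,_)→(p2,a,R)
state=p2 head=7 tape=______a[_]   (p2,_)→(p1,c,L)
state=p1 head=6 tape=______[a]c
The non-blank tape span at halt is ac.

ac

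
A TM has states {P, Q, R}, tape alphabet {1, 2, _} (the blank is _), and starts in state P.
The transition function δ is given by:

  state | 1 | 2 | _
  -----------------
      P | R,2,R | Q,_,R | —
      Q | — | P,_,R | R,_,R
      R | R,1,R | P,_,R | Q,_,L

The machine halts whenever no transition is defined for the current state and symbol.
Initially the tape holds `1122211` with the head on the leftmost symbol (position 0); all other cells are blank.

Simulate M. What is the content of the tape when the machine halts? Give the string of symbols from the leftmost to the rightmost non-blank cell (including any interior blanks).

21___21

P | [1]122211_   read 1 → write 2, move R, go to R
R | 2[1]22211_   read 1 → write 1, move R, go to R
R | 21[2]2211_   read 2 → write _, move R, go to P
P | 21_[2]211_   read 2 → write _, move R, go to Q
Q | 21__[2]11_   read 2 → write _, move R, go to P
P | 21___[1]1_   read 1 → write 2, move R, go to R
R | 21___2[1]_   read 1 → write 1, move R, go to R
R | 21___21[_]   read _ → write _, move L, go to Q
Q | 21___2[1]_
The non-blank tape span at halt is 21___21.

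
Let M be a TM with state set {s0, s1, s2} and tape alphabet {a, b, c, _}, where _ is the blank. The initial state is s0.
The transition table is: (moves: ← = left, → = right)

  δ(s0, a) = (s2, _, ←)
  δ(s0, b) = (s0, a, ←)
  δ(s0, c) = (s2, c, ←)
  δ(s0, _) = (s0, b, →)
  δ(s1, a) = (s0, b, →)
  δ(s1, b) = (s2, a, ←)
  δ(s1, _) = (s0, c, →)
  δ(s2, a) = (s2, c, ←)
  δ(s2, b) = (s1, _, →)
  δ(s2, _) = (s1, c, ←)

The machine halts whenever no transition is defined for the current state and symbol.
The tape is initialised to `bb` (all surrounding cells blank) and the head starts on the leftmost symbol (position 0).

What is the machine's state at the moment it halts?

state=s0 head=0 tape=__[b]b   (s0,b)→(s0,a,←)
state=s0 head=-1 tape=_[_]ab   (s0,_)→(s0,b,→)
state=s0 head=0 tape=_b[a]b   (s0,a)→(s2,_,←)
state=s2 head=-1 tape=_[b]_b   (s2,b)→(s1,_,→)
state=s1 head=0 tape=__[_]b   (s1,_)→(s0,c,→)
state=s0 head=1 tape=__c[b]   (s0,b)→(s0,a,←)
state=s0 head=0 tape=__[c]a   (s0,c)→(s2,c,←)
state=s2 head=-1 tape=_[_]ca   (s2,_)→(s1,c,←)
state=s1 head=-2 tape=[_]cca   (s1,_)→(s0,c,→)
state=s0 head=-1 tape=c[c]ca   (s0,c)→(s2,c,←)
state=s2 head=-2 tape=[c]cca
No transition is defined for (s2, c); M halts in state s2.

s2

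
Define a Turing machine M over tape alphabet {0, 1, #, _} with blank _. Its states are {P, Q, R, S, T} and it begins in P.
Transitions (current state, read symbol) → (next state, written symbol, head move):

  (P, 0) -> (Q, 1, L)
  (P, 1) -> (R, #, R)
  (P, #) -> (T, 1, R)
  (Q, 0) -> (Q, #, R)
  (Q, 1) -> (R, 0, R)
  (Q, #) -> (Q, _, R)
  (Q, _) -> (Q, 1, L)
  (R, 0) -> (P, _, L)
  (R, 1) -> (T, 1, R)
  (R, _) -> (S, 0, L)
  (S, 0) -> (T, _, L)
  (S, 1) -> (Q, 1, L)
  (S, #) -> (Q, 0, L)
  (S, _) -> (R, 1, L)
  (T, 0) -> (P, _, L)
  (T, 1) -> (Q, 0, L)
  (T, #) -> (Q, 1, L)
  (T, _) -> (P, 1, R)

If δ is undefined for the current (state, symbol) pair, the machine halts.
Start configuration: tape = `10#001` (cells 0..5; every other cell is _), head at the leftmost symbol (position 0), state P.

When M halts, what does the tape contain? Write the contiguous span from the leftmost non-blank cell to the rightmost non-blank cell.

state=P head=0 tape=[1]0#001_   (P,1)→(R,#,R)
state=R head=1 tape=#[0]#001_   (R,0)→(P,_,L)
state=P head=0 tape=[#]_#001_   (P,#)→(T,1,R)
state=T head=1 tape=1[_]#001_   (T,_)→(P,1,R)
state=P head=2 tape=11[#]001_   (P,#)→(T,1,R)
state=T head=3 tape=111[0]01_   (T,0)→(P,_,L)
state=P head=2 tape=11[1]_01_   (P,1)→(R,#,R)
state=R head=3 tape=11#[_]01_   (R,_)→(S,0,L)
state=S head=2 tape=11[#]001_   (S,#)→(Q,0,L)
state=Q head=1 tape=1[1]0001_   (Q,1)→(R,0,R)
state=R head=2 tape=10[0]001_   (R,0)→(P,_,L)
state=P head=1 tape=1[0]_001_   (P,0)→(Q,1,L)
state=Q head=0 tape=[1]1_001_   (Q,1)→(R,0,R)
state=R head=1 tape=0[1]_001_   (R,1)→(T,1,R)
state=T head=2 tape=01[_]001_   (T,_)→(P,1,R)
state=P head=3 tape=011[0]01_   (P,0)→(Q,1,L)
state=Q head=2 tape=01[1]101_   (Q,1)→(R,0,R)
state=R head=3 tape=010[1]01_   (R,1)→(T,1,R)
state=T head=4 tape=0101[0]1_   (T,0)→(P,_,L)
state=P head=3 tape=010[1]_1_   (P,1)→(R,#,R)
state=R head=4 tape=010#[_]1_   (R,_)→(S,0,L)
state=S head=3 tape=010[#]01_   (S,#)→(Q,0,L)
state=Q head=2 tape=01[0]001_   (Q,0)→(Q,#,R)
state=Q head=3 tape=01#[0]01_   (Q,0)→(Q,#,R)
state=Q head=4 tape=01##[0]1_   (Q,0)→(Q,#,R)
state=Q head=5 tape=01###[1]_   (Q,1)→(R,0,R)
state=R head=6 tape=01###0[_]   (R,_)→(S,0,L)
state=S head=5 tape=01###[0]0   (S,0)→(T,_,L)
state=T head=4 tape=01##[#]_0   (T,#)→(Q,1,L)
state=Q head=3 tape=01#[#]1_0   (Q,#)→(Q,_,R)
state=Q head=4 tape=01#_[1]_0   (Q,1)→(R,0,R)
state=R head=5 tape=01#_0[_]0   (R,_)→(S,0,L)
state=S head=4 tape=01#_[0]00   (S,0)→(T,_,L)
state=T head=3 tape=01#[_]_00   (T,_)→(P,1,R)
state=P head=4 tape=01#1[_]00
The non-blank tape span at halt is 01#1_00.

01#1_00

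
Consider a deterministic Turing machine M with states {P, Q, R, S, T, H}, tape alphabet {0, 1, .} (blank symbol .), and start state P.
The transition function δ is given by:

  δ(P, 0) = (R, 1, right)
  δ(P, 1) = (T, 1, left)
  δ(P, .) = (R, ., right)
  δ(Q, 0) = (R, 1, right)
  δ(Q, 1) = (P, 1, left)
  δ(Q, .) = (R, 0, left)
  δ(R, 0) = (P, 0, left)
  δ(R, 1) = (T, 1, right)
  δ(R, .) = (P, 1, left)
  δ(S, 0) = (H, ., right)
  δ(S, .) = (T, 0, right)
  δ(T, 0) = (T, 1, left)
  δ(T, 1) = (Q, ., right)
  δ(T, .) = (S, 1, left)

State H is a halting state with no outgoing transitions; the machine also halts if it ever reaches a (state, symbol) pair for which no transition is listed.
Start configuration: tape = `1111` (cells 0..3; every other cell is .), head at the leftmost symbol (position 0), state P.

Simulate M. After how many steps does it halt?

16

P | ..[1]111.   read 1 → write 1, move left, go to T
T | .[.]1111.   read . → write 1, move left, go to S
S | [.]11111.   read . → write 0, move right, go to T
T | 0[1]1111.   read 1 → write ., move right, go to Q
Q | 0.[1]111.   read 1 → write 1, move left, go to P
P | 0[.]1111.   read . → write ., move right, go to R
R | 0.[1]111.   read 1 → write 1, move right, go to T
T | 0.1[1]11.   read 1 → write ., move right, go to Q
Q | 0.1.[1]1.   read 1 → write 1, move left, go to P
P | 0.1[.]11.   read . → write ., move right, go to R
R | 0.1.[1]1.   read 1 → write 1, move right, go to T
T | 0.1.1[1].   read 1 → write ., move right, go to Q
Q | 0.1.1.[.]   read . → write 0, move left, go to R
R | 0.1.1[.]0   read . → write 1, move left, go to P
P | 0.1.[1]10   read 1 → write 1, move left, go to T
T | 0.1[.]110   read . → write 1, move left, go to S
S | 0.[1]1110
M halts after 16 transitions.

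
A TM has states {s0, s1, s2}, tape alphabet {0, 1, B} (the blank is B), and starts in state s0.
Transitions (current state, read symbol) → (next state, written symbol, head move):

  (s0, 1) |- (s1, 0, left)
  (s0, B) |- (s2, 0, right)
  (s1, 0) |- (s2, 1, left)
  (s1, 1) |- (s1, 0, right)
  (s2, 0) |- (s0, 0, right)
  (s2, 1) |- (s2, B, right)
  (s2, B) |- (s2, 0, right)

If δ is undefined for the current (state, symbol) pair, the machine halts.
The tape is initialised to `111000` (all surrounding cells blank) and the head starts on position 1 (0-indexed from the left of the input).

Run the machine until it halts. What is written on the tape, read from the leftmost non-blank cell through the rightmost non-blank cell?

s0 | B1[1]1000   read 1 → write 0, move left, go to s1
s1 | B[1]01000   read 1 → write 0, move right, go to s1
s1 | B0[0]1000   read 0 → write 1, move left, go to s2
s2 | B[0]11000   read 0 → write 0, move right, go to s0
s0 | B0[1]1000   read 1 → write 0, move left, go to s1
s1 | B[0]01000   read 0 → write 1, move left, go to s2
s2 | [B]101000   read B → write 0, move right, go to s2
s2 | 0[1]01000   read 1 → write B, move right, go to s2
s2 | 0B[0]1000   read 0 → write 0, move right, go to s0
s0 | 0B0[1]000   read 1 → write 0, move left, go to s1
s1 | 0B[0]0000   read 0 → write 1, move left, go to s2
s2 | 0[B]10000   read B → write 0, move right, go to s2
s2 | 00[1]0000   read 1 → write B, move right, go to s2
s2 | 00B[0]000   read 0 → write 0, move right, go to s0
s0 | 00B0[0]00
The non-blank tape span at halt is 00B0000.

00B0000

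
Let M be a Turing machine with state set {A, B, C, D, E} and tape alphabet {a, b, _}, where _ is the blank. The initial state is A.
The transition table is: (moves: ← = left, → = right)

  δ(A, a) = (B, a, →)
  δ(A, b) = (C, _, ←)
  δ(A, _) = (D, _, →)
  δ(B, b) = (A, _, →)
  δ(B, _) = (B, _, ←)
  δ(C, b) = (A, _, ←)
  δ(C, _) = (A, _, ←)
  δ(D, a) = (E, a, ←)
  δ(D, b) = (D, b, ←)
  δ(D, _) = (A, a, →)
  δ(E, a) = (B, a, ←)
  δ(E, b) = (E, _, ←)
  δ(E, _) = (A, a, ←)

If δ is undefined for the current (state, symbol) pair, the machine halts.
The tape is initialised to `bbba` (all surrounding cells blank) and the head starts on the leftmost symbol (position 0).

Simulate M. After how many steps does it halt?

A | __[b]bba   read b → write _, move ←, go to C
C | _[_]_bba   read _ → write _, move ←, go to A
A | [_]__bba   read _ → write _, move →, go to D
D | _[_]_bba   read _ → write a, move →, go to A
A | _a[_]bba   read _ → write _, move →, go to D
D | _a_[b]ba   read b → write b, move ←, go to D
D | _a[_]bba   read _ → write a, move →, go to A
A | _aa[b]ba   read b → write _, move ←, go to C
C | _a[a]_ba
M halts after 8 transitions.

8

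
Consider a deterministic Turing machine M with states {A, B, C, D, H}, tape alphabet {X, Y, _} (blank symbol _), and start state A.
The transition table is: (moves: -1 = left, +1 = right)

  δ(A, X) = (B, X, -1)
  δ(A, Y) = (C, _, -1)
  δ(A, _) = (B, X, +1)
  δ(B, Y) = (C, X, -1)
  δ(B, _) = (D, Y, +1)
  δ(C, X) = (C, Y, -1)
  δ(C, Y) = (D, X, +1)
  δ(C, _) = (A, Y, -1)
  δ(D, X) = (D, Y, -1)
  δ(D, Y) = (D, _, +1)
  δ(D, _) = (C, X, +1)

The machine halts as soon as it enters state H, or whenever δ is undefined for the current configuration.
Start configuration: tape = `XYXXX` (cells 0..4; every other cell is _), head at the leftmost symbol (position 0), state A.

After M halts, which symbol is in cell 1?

A | _[X]YXXX__   read X → write X, move -1, go to B
B | [_]XYXXX__   read _ → write Y, move +1, go to D
D | Y[X]YXXX__   read X → write Y, move -1, go to D
D | [Y]YYXXX__   read Y → write _, move +1, go to D
D | _[Y]YXXX__   read Y → write _, move +1, go to D
D | __[Y]XXX__   read Y → write _, move +1, go to D
D | ___[X]XX__   read X → write Y, move -1, go to D
D | __[_]YXX__   read _ → write X, move +1, go to C
C | __X[Y]XX__   read Y → write X, move +1, go to D
D | __XX[X]X__   read X → write Y, move -1, go to D
D | __X[X]YX__   read X → write Y, move -1, go to D
D | __[X]YYX__   read X → write Y, move -1, go to D
D | _[_]YYYX__   read _ → write X, move +1, go to C
C | _X[Y]YYX__   read Y → write X, move +1, go to D
D | _XX[Y]YX__   read Y → write _, move +1, go to D
D | _XX_[Y]X__   read Y → write _, move +1, go to D
D | _XX__[X]__   read X → write Y, move -1, go to D
D | _XX_[_]Y__   read _ → write X, move +1, go to C
C | _XX_X[Y]__   read Y → write X, move +1, go to D
D | _XX_XX[_]_   read _ → write X, move +1, go to C
C | _XX_XXX[_]   read _ → write Y, move -1, go to A
A | _XX_XX[X]Y   read X → write X, move -1, go to B
B | _XX_X[X]XY
Cell 1 holds X when M halts.

X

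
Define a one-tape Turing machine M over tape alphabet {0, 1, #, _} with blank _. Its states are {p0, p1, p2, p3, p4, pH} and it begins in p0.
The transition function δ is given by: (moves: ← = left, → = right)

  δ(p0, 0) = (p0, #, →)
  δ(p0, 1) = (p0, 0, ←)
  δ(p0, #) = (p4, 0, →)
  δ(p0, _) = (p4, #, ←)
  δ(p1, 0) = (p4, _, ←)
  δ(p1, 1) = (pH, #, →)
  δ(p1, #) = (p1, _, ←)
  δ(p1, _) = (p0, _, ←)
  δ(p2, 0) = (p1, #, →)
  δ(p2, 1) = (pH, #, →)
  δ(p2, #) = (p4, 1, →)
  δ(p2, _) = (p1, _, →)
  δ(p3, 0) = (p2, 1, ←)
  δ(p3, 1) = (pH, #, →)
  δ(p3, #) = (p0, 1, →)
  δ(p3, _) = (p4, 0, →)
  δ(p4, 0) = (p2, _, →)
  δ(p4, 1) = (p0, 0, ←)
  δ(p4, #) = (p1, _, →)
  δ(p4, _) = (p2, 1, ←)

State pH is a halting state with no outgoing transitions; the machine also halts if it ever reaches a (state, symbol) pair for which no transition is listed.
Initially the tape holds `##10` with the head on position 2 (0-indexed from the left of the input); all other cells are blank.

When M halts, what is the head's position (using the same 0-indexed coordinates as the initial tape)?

5

state=p0 head=2 tape=##[1]0__   (p0,1)→(p0,0,←)
state=p0 head=1 tape=#[#]00__   (p0,#)→(p4,0,→)
state=p4 head=2 tape=#0[0]0__   (p4,0)→(p2,_,→)
state=p2 head=3 tape=#0_[0]__   (p2,0)→(p1,#,→)
state=p1 head=4 tape=#0_#[_]_   (p1,_)→(p0,_,←)
state=p0 head=3 tape=#0_[#]__   (p0,#)→(p4,0,→)
state=p4 head=4 tape=#0_0[_]_   (p4,_)→(p2,1,←)
state=p2 head=3 tape=#0_[0]1_   (p2,0)→(p1,#,→)
state=p1 head=4 tape=#0_#[1]_   (p1,1)→(pH,#,→)
state=pH head=5 tape=#0_##[_]
At halt the head is at cell 5.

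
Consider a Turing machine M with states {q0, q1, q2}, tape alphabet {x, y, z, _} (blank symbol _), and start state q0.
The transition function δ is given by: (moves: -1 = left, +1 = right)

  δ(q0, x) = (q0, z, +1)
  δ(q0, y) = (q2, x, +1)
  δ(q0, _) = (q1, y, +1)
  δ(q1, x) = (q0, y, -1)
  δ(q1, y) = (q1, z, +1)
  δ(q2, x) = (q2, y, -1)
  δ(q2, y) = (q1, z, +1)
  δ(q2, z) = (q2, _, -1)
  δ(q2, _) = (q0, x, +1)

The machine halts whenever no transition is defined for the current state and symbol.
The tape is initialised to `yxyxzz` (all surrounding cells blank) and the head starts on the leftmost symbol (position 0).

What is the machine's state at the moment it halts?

q0

state=q0 head=0 tape=_[y]xyxzz   (q0,y)→(q2,x,+1)
state=q2 head=1 tape=_x[x]yxzz   (q2,x)→(q2,y,-1)
state=q2 head=0 tape=_[x]yyxzz   (q2,x)→(q2,y,-1)
state=q2 head=-1 tape=[_]yyyxzz   (q2,_)→(q0,x,+1)
state=q0 head=0 tape=x[y]yyxzz   (q0,y)→(q2,x,+1)
state=q2 head=1 tape=xx[y]yxzz   (q2,y)→(q1,z,+1)
state=q1 head=2 tape=xxz[y]xzz   (q1,y)→(q1,z,+1)
state=q1 head=3 tape=xxzz[x]zz   (q1,x)→(q0,y,-1)
state=q0 head=2 tape=xxz[z]yzz
No transition is defined for (q0, z); M halts in state q0.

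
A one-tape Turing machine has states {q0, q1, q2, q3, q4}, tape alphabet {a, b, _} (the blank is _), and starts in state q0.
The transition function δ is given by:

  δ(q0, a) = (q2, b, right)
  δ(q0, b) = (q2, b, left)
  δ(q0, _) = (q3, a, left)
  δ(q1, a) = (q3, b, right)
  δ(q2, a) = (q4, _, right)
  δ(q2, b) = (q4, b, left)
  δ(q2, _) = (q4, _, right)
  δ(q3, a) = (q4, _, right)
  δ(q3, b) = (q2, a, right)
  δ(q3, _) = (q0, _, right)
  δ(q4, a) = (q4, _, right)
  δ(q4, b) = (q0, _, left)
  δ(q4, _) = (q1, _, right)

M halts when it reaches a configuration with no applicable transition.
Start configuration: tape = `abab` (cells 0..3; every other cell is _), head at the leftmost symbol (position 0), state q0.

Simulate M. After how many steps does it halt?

16

state=q0 head=0 tape=__[a]bab___   (q0,a)→(q2,b,right)
state=q2 head=1 tape=__b[b]ab___   (q2,b)→(q4,b,left)
state=q4 head=0 tape=__[b]bab___   (q4,b)→(q0,_,left)
state=q0 head=-1 tape=_[_]_bab___   (q0,_)→(q3,a,left)
state=q3 head=-2 tape=[_]a_bab___   (q3,_)→(q0,_,right)
state=q0 head=-1 tape=_[a]_bab___   (q0,a)→(q2,b,right)
state=q2 head=0 tape=_b[_]bab___   (q2,_)→(q4,_,right)
state=q4 head=1 tape=_b_[b]ab___   (q4,b)→(q0,_,left)
state=q0 head=0 tape=_b[_]_ab___   (q0,_)→(q3,a,left)
state=q3 head=-1 tape=_[b]a_ab___   (q3,b)→(q2,a,right)
state=q2 head=0 tape=_a[a]_ab___   (q2,a)→(q4,_,right)
state=q4 head=1 tape=_a_[_]ab___   (q4,_)→(q1,_,right)
state=q1 head=2 tape=_a__[a]b___   (q1,a)→(q3,b,right)
state=q3 head=3 tape=_a__b[b]___   (q3,b)→(q2,a,right)
state=q2 head=4 tape=_a__ba[_]__   (q2,_)→(q4,_,right)
state=q4 head=5 tape=_a__ba_[_]_   (q4,_)→(q1,_,right)
state=q1 head=6 tape=_a__ba__[_]
M halts after 16 transitions.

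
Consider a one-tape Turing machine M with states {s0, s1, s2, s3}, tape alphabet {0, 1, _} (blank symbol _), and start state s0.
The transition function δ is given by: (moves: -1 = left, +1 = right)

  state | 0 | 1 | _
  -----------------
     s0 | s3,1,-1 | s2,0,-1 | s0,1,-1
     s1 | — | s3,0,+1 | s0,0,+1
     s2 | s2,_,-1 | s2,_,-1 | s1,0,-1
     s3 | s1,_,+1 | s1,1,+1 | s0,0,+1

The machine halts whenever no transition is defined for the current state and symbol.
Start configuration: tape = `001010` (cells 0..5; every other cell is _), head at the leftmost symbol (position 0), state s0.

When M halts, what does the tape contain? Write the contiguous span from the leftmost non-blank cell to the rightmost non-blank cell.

s0 | ___[0]01010__   read 0 → write 1, move -1, go to s3
s3 | __[_]101010__   read _ → write 0, move +1, go to s0
s0 | __0[1]01010__   read 1 → write 0, move -1, go to s2
s2 | __[0]001010__   read 0 → write _, move -1, go to s2
s2 | _[_]_001010__   read _ → write 0, move -1, go to s1
s1 | [_]0_001010__   read _ → write 0, move +1, go to s0
s0 | 0[0]_001010__   read 0 → write 1, move -1, go to s3
s3 | [0]1_001010__   read 0 → write _, move +1, go to s1
s1 | _[1]_001010__   read 1 → write 0, move +1, go to s3
s3 | _0[_]001010__   read _ → write 0, move +1, go to s0
s0 | _00[0]01010__   read 0 → write 1, move -1, go to s3
s3 | _0[0]101010__   read 0 → write _, move +1, go to s1
s1 | _0_[1]01010__   read 1 → write 0, move +1, go to s3
s3 | _0_0[0]1010__   read 0 → write _, move +1, go to s1
s1 | _0_0_[1]010__   read 1 → write 0, move +1, go to s3
s3 | _0_0_0[0]10__   read 0 → write _, move +1, go to s1
s1 | _0_0_0_[1]0__   read 1 → write 0, move +1, go to s3
s3 | _0_0_0_0[0]__   read 0 → write _, move +1, go to s1
s1 | _0_0_0_0_[_]_   read _ → write 0, move +1, go to s0
s0 | _0_0_0_0_0[_]   read _ → write 1, move -1, go to s0
s0 | _0_0_0_0_[0]1   read 0 → write 1, move -1, go to s3
s3 | _0_0_0_0[_]11   read _ → write 0, move +1, go to s0
s0 | _0_0_0_00[1]1   read 1 → write 0, move -1, go to s2
s2 | _0_0_0_0[0]01   read 0 → write _, move -1, go to s2
s2 | _0_0_0_[0]_01   read 0 → write _, move -1, go to s2
s2 | _0_0_0[_]__01   read _ → write 0, move -1, go to s1
s1 | _0_0_[0]0__01
The non-blank tape span at halt is 0_0_00__01.

0_0_00__01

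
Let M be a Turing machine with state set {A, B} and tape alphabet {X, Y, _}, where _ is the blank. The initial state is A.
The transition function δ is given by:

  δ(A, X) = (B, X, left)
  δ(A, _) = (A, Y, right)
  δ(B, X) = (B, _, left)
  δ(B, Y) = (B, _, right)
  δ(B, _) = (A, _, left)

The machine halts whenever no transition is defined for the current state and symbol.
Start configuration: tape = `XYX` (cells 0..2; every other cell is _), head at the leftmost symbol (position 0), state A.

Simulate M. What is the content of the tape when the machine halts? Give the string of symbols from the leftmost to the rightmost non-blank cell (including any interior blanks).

Y__YX

state=A head=0 tape=__[X]YX   (A,X)→(B,X,left)
state=B head=-1 tape=_[_]XYX   (B,_)→(A,_,left)
state=A head=-2 tape=[_]_XYX   (A,_)→(A,Y,right)
state=A head=-1 tape=Y[_]XYX   (A,_)→(A,Y,right)
state=A head=0 tape=YY[X]YX   (A,X)→(B,X,left)
state=B head=-1 tape=Y[Y]XYX   (B,Y)→(B,_,right)
state=B head=0 tape=Y_[X]YX   (B,X)→(B,_,left)
state=B head=-1 tape=Y[_]_YX   (B,_)→(A,_,left)
state=A head=-2 tape=[Y]__YX
The non-blank tape span at halt is Y__YX.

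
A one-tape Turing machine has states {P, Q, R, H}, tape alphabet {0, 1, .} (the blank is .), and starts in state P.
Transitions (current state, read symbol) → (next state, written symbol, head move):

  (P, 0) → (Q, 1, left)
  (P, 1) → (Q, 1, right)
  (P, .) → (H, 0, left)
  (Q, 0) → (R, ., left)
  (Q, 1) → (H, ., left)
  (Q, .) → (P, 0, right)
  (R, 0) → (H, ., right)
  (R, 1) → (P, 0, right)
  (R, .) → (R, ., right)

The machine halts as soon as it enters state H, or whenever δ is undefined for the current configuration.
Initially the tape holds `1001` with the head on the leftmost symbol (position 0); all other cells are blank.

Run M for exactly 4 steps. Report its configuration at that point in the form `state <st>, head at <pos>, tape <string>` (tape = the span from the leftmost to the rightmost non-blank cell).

P | [1]001   read 1 → write 1, move right, go to Q
Q | 1[0]01   read 0 → write ., move left, go to R
R | [1].01   read 1 → write 0, move right, go to P
P | 0[.]01   read . → write 0, move left, go to H
H | [0]001
After 4 steps: state H, head at 0, tape 0001.

state H, head at 0, tape 0001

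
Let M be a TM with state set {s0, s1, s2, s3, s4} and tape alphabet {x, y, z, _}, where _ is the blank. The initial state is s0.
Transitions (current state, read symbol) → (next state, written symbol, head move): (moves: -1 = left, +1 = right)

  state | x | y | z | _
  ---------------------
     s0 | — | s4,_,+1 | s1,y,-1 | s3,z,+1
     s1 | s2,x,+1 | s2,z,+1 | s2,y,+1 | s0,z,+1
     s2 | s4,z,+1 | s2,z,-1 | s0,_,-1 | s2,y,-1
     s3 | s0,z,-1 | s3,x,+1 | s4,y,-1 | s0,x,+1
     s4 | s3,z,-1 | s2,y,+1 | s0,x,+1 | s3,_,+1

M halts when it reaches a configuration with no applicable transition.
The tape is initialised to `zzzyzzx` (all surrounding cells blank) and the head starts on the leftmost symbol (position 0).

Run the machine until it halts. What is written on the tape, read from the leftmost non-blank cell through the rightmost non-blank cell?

state=s0 head=0 tape=_[z]zzyzzx   (s0,z)→(s1,y,-1)
state=s1 head=-1 tape=[_]yzzyzzx   (s1,_)→(s0,z,+1)
state=s0 head=0 tape=z[y]zzyzzx   (s0,y)→(s4,_,+1)
state=s4 head=1 tape=z_[z]zyzzx   (s4,z)→(s0,x,+1)
state=s0 head=2 tape=z_x[z]yzzx   (s0,z)→(s1,y,-1)
state=s1 head=1 tape=z_[x]yyzzx   (s1,x)→(s2,x,+1)
state=s2 head=2 tape=z_x[y]yzzx   (s2,y)→(s2,z,-1)
state=s2 head=1 tape=z_[x]zyzzx   (s2,x)→(s4,z,+1)
state=s4 head=2 tape=z_z[z]yzzx   (s4,z)→(s0,x,+1)
state=s0 head=3 tape=z_zx[y]zzx   (s0,y)→(s4,_,+1)
state=s4 head=4 tape=z_zx_[z]zx   (s4,z)→(s0,x,+1)
state=s0 head=5 tape=z_zx_x[z]x   (s0,z)→(s1,y,-1)
state=s1 head=4 tape=z_zx_[x]yx   (s1,x)→(s2,x,+1)
state=s2 head=5 tape=z_zx_x[y]x   (s2,y)→(s2,z,-1)
state=s2 head=4 tape=z_zx_[x]zx   (s2,x)→(s4,z,+1)
state=s4 head=5 tape=z_zx_z[z]x   (s4,z)→(s0,x,+1)
state=s0 head=6 tape=z_zx_zx[x]
The non-blank tape span at halt is z_zx_zxx.

z_zx_zxx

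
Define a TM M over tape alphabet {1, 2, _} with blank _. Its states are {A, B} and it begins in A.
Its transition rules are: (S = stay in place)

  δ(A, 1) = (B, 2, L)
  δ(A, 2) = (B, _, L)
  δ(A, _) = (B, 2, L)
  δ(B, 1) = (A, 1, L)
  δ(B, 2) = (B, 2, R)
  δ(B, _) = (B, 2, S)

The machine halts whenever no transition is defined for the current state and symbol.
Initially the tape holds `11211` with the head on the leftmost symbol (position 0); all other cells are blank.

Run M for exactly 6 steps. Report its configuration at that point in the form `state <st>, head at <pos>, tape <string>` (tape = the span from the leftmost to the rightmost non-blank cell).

state B, head at -1, tape 2_1211

A | _[1]1211   read 1 → write 2, move L, go to B
B | [_]21211   read _ → write 2, move S, go to B
B | [2]21211   read 2 → write 2, move R, go to B
B | 2[2]1211   read 2 → write 2, move R, go to B
B | 22[1]211   read 1 → write 1, move L, go to A
A | 2[2]1211   read 2 → write _, move L, go to B
B | [2]_1211
After 6 steps: state B, head at -1, tape 2_1211.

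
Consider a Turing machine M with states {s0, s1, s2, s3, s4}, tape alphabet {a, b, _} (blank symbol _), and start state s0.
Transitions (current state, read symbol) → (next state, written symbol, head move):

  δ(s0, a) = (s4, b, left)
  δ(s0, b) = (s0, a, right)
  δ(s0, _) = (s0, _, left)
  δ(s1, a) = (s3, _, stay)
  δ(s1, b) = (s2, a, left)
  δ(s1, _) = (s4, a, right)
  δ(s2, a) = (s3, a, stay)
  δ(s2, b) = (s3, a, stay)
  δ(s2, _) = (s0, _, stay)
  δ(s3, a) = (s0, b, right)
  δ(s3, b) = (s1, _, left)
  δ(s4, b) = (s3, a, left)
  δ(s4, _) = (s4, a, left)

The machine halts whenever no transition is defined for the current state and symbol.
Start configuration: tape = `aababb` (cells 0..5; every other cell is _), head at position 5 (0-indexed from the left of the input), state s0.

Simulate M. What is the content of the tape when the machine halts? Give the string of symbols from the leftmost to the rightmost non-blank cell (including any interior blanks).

a__abb

s0 | aabab[b]_   read b → write a, move right, go to s0
s0 | aababa[_]   read _ → write _, move left, go to s0
s0 | aabab[a]_   read a → write b, move left, go to s4
s4 | aaba[b]b_   read b → write a, move left, go to s3
s3 | aab[a]ab_   read a → write b, move right, go to s0
s0 | aabb[a]b_   read a → write b, move left, go to s4
s4 | aab[b]bb_   read b → write a, move left, go to s3
s3 | aa[b]abb_   read b → write _, move left, go to s1
s1 | a[a]_abb_   read a → write _, move stay, go to s3
s3 | a[_]_abb_
The non-blank tape span at halt is a__abb.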